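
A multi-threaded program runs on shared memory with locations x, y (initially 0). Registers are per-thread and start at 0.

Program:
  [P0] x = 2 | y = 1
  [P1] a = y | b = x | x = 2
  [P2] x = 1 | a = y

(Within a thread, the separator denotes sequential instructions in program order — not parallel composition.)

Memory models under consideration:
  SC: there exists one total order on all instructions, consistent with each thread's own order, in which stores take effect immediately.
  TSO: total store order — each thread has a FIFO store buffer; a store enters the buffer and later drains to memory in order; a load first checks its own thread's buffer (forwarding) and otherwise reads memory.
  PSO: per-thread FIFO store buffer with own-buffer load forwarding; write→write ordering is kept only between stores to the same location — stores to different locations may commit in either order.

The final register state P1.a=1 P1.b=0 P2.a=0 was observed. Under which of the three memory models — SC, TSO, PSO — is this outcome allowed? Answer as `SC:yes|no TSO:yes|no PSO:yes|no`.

SC:no TSO:no PSO:yes

outcome vector order: (P1.a,P1.b,P2.a)
SC (10): (0,0,0); (0,0,1); (0,1,0); (0,1,1); (0,2,0); (0,2,1); (1,1,0); (1,1,1); (1,2,0); (1,2,1)
TSO (10): (0,0,0); (0,0,1); (0,1,0); (0,1,1); (0,2,0); (0,2,1); (1,1,0); (1,1,1); (1,2,0); (1,2,1)
PSO (12): (0,0,0); (0,0,1); (0,1,0); (0,1,1); (0,2,0); (0,2,1); (1,0,0); (1,0,1); (1,1,0); (1,1,1); (1,2,0); (1,2,1)
target (1,0,0) ∈ {PSO}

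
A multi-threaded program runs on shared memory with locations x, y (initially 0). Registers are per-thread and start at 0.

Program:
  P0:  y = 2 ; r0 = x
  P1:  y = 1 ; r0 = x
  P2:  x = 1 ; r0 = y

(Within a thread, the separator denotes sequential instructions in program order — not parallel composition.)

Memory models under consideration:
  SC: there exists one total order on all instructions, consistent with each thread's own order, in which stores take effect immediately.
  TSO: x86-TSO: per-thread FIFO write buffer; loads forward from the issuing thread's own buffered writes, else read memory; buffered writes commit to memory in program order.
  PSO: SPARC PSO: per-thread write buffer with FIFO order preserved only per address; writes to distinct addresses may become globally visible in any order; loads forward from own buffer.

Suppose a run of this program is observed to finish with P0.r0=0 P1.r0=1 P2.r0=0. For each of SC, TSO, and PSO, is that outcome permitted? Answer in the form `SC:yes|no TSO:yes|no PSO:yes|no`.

SC:no TSO:yes PSO:yes

outcome vector order: (P0.r0,P1.r0,P2.r0)
under SC → <0 0 1> <0 0 2> <0 1 1> <0 1 2> <1 0 1> <1 0 2> <1 1 0> <1 1 1> <1 1 2>
under TSO → <0 0 0> <0 0 1> <0 0 2> <0 1 0> <0 1 1> <0 1 2> <1 0 0> <1 0 1> <1 0 2> <1 1 0> <1 1 1> <1 1 2>
under PSO → <0 0 0> <0 0 1> <0 0 2> <0 1 0> <0 1 1> <0 1 2> <1 0 0> <1 0 1> <1 0 2> <1 1 0> <1 1 1> <1 1 2>
target <0 1 0> ∈ {TSO,PSO}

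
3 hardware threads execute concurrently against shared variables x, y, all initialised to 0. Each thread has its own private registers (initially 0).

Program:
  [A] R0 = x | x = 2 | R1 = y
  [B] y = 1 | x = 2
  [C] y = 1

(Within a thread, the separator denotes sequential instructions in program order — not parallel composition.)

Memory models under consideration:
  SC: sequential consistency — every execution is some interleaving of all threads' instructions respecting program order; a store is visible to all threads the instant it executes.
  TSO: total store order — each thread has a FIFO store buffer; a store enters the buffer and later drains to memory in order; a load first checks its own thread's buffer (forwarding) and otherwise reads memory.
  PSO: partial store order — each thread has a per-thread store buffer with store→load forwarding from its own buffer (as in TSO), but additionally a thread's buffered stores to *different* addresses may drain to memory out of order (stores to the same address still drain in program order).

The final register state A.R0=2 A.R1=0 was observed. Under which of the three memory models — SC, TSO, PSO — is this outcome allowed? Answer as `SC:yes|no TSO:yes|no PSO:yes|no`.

outcome vector order: (A.R0,A.R1)
SC: 3 outcomes — {00, 01, 21}
TSO: 3 outcomes — {00, 01, 21}
PSO: 4 outcomes — {00, 01, 20, 21}
target 20 ∈ {PSO}

SC:no TSO:no PSO:yes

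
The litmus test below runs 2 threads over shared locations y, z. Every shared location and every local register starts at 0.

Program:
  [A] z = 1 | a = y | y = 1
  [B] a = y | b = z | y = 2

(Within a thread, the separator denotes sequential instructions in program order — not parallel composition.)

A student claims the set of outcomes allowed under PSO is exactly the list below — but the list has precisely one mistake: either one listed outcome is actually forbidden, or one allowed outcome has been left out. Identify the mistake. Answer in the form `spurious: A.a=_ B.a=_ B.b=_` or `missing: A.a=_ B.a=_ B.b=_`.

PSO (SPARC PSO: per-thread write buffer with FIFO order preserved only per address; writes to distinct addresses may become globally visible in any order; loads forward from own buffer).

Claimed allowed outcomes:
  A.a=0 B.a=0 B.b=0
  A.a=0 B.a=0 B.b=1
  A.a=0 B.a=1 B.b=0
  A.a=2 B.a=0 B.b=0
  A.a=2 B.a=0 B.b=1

missing: A.a=0 B.a=1 B.b=1

outcome vector order: (A.a,B.a,B.b)
PSO (6): <0 0 0>; <0 0 1>; <0 1 0>; <0 1 1>; <2 0 0>; <2 0 1>
PSO∖claimed = {<0 1 1>}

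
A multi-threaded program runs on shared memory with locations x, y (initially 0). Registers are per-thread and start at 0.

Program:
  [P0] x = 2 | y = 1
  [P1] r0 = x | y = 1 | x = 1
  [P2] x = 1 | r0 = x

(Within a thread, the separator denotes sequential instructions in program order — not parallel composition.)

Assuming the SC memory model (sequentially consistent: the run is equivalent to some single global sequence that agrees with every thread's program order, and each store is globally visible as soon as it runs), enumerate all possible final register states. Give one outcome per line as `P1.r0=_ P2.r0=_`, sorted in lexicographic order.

outcome vector order: (P1.r0,P2.r0)
|SC outcomes| = 6

P1.r0=0 P2.r0=1
P1.r0=0 P2.r0=2
P1.r0=1 P2.r0=1
P1.r0=1 P2.r0=2
P1.r0=2 P2.r0=1
P1.r0=2 P2.r0=2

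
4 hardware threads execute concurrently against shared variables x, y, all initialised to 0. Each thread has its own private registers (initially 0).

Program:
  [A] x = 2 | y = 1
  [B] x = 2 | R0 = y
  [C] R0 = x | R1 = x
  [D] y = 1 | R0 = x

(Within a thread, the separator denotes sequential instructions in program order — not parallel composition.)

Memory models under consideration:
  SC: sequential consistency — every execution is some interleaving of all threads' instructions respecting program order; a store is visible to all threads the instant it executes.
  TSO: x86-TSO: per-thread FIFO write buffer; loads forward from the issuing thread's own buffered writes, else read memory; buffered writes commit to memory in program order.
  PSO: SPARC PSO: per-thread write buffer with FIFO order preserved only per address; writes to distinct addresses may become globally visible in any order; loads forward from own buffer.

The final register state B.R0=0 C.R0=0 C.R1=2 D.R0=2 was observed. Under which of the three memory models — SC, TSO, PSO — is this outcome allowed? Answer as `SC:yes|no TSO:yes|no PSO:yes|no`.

SC:yes TSO:yes PSO:yes

outcome vector order: (B.R0,C.R0,C.R1,D.R0)
SC (9): 0/0/0/2; 0/0/2/2; 0/2/2/2; 1/0/0/0; 1/0/0/2; 1/0/2/0; 1/0/2/2; 1/2/2/0; 1/2/2/2
TSO (12): 0/0/0/0; 0/0/0/2; 0/0/2/0; 0/0/2/2; 0/2/2/0; 0/2/2/2; 1/0/0/0; 1/0/0/2; 1/0/2/0; 1/0/2/2; 1/2/2/0; 1/2/2/2
PSO (12): 0/0/0/0; 0/0/0/2; 0/0/2/0; 0/0/2/2; 0/2/2/0; 0/2/2/2; 1/0/0/0; 1/0/0/2; 1/0/2/0; 1/0/2/2; 1/2/2/0; 1/2/2/2
target 0/0/2/2 ∈ {SC,TSO,PSO}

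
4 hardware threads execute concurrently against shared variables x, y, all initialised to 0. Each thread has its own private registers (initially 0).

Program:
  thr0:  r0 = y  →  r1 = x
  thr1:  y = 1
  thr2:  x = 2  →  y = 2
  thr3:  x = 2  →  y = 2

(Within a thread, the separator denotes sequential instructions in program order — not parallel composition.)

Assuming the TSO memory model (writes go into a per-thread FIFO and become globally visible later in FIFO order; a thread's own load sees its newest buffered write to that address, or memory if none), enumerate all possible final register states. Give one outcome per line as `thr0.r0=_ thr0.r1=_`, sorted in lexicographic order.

outcome vector order: (thr0.r0,thr0.r1)
|TSO outcomes| = 5

thr0.r0=0 thr0.r1=0
thr0.r0=0 thr0.r1=2
thr0.r0=1 thr0.r1=0
thr0.r0=1 thr0.r1=2
thr0.r0=2 thr0.r1=2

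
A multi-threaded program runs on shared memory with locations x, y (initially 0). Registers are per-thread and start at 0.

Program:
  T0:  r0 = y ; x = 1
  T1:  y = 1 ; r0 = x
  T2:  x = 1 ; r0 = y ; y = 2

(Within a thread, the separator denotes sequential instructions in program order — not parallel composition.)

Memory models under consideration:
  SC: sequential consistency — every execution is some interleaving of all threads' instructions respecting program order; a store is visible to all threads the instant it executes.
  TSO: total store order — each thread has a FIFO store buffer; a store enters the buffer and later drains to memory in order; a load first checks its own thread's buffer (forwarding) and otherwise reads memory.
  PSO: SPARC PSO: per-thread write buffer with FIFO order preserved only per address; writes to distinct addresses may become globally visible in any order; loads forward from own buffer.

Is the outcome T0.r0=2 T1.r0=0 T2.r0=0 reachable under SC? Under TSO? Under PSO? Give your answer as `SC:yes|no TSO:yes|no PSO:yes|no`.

outcome vector order: (T0.r0,T1.r0,T2.r0)
[SC] allowed = {0/0/1, 0/1/0, 0/1/1, 1/0/1, 1/1/0, 1/1/1, 2/0/1, 2/1/0, 2/1/1}
[TSO] allowed = {0/0/0, 0/0/1, 0/1/0, 0/1/1, 1/0/0, 1/0/1, 1/1/0, 1/1/1, 2/0/0, 2/0/1, 2/1/0, 2/1/1}
[PSO] allowed = {0/0/0, 0/0/1, 0/1/0, 0/1/1, 1/0/0, 1/0/1, 1/1/0, 1/1/1, 2/0/0, 2/0/1, 2/1/0, 2/1/1}
target 2/0/0 ∈ {TSO,PSO}

SC:no TSO:yes PSO:yes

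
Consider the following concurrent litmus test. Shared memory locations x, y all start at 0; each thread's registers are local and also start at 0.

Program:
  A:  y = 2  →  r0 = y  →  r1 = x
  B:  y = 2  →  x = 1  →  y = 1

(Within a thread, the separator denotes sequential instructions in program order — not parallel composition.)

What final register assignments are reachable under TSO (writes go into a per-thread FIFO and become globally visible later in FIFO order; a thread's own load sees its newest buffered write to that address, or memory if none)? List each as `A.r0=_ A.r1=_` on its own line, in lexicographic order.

outcome vector order: (A.r0,A.r1)
|TSO outcomes| = 3

A.r0=1 A.r1=1
A.r0=2 A.r1=0
A.r0=2 A.r1=1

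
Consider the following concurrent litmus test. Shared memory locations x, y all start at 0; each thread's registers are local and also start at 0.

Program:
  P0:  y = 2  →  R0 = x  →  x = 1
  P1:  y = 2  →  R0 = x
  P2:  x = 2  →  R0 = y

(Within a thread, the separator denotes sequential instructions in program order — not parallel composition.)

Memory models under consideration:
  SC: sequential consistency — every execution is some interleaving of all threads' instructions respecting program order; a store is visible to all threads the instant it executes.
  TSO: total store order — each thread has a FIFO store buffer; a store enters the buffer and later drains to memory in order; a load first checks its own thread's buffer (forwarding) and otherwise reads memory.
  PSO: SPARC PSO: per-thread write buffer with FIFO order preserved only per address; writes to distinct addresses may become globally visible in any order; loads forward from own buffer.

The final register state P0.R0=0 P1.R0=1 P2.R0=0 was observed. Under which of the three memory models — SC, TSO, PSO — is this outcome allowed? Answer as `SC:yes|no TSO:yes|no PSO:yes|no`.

outcome vector order: (P0.R0,P1.R0,P2.R0)
SC: 8 outcomes — {002, 012, 022, 202, 210, 212, 220, 222}
TSO: 12 outcomes — {000, 002, 010, 012, 020, 022, 200, 202, 210, 212, 220, 222}
PSO: 12 outcomes — {000, 002, 010, 012, 020, 022, 200, 202, 210, 212, 220, 222}
target 010 ∈ {TSO,PSO}

SC:no TSO:yes PSO:yes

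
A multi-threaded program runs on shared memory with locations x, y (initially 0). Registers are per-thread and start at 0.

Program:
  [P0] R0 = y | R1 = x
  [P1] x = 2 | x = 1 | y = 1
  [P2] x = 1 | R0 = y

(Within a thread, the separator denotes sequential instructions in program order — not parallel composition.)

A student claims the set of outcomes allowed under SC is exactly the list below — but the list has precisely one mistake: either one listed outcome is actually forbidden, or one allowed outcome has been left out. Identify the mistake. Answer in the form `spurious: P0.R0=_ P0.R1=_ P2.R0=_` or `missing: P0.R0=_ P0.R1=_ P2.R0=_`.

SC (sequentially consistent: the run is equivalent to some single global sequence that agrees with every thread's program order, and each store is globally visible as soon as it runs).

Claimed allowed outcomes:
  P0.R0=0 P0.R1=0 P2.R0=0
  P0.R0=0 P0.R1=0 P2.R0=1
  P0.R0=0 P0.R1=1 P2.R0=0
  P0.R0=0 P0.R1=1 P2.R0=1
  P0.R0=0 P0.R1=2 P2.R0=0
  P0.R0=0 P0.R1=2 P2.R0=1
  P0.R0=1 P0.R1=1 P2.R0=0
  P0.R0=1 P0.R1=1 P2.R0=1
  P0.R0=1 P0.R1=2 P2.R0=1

outcome vector order: (P0.R0,P0.R1,P2.R0)
SC (8): <0 0 0>; <0 0 1>; <0 1 0>; <0 1 1>; <0 2 0>; <0 2 1>; <1 1 0>; <1 1 1>
claimed∖SC = {<1 2 1>}

spurious: P0.R0=1 P0.R1=2 P2.R0=1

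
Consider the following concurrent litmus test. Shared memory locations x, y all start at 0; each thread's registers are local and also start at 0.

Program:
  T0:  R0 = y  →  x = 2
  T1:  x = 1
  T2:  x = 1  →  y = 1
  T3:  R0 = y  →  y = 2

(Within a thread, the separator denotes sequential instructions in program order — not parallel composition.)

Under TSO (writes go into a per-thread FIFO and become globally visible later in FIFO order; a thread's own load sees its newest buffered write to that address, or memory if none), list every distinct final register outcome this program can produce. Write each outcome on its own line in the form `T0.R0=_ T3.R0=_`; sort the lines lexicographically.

T0.R0=0 T3.R0=0
T0.R0=0 T3.R0=1
T0.R0=1 T3.R0=0
T0.R0=1 T3.R0=1
T0.R0=2 T3.R0=0
T0.R0=2 T3.R0=1

outcome vector order: (T0.R0,T3.R0)
|TSO outcomes| = 6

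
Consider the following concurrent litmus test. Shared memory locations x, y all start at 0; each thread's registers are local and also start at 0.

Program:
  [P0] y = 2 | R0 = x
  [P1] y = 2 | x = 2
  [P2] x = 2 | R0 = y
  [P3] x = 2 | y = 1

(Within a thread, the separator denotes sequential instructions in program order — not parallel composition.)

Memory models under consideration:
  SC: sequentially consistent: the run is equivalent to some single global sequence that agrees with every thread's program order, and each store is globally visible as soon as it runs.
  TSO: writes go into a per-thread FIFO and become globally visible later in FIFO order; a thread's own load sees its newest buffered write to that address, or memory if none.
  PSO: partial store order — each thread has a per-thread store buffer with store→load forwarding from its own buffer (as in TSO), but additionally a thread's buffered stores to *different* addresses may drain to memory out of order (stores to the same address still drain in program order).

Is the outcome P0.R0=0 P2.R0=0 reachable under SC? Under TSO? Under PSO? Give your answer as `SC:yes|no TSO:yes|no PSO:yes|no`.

SC:no TSO:yes PSO:yes

outcome vector order: (P0.R0,P2.R0)
SC: 5 outcomes — {0/1 0/2 2/0 2/1 2/2}
TSO: 6 outcomes — {0/0 0/1 0/2 2/0 2/1 2/2}
PSO: 6 outcomes — {0/0 0/1 0/2 2/0 2/1 2/2}
target 0/0 ∈ {TSO,PSO}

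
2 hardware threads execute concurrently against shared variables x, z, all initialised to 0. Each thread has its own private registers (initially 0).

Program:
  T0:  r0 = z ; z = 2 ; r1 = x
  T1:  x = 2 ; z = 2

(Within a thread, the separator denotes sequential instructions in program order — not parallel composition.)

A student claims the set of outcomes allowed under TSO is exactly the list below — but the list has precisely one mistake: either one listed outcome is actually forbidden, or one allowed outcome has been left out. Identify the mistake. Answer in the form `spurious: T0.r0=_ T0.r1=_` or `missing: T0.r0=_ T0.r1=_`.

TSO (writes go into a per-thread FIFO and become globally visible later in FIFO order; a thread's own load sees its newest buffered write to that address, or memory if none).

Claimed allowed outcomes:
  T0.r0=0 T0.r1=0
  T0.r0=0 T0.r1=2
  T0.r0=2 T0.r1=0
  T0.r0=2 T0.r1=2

outcome vector order: (T0.r0,T0.r1)
[TSO] allowed = {00, 02, 22}
claimed∖TSO = {20}

spurious: T0.r0=2 T0.r1=0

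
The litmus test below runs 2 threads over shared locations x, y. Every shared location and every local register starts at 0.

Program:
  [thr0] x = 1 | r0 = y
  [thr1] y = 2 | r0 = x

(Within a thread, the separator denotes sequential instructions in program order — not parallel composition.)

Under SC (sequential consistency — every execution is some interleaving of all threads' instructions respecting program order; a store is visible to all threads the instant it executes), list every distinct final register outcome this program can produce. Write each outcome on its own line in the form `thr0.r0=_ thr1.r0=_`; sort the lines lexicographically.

thr0.r0=0 thr1.r0=1
thr0.r0=2 thr1.r0=0
thr0.r0=2 thr1.r0=1

outcome vector order: (thr0.r0,thr1.r0)
|SC outcomes| = 3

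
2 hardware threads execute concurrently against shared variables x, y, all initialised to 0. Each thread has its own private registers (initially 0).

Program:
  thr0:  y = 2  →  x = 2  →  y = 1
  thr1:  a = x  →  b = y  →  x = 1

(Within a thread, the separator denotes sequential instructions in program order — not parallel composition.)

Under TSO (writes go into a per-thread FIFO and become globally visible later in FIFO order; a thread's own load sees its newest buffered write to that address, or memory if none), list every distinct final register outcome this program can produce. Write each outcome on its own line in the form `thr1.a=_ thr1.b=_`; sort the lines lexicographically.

thr1.a=0 thr1.b=0
thr1.a=0 thr1.b=1
thr1.a=0 thr1.b=2
thr1.a=2 thr1.b=1
thr1.a=2 thr1.b=2

outcome vector order: (thr1.a,thr1.b)
|TSO outcomes| = 5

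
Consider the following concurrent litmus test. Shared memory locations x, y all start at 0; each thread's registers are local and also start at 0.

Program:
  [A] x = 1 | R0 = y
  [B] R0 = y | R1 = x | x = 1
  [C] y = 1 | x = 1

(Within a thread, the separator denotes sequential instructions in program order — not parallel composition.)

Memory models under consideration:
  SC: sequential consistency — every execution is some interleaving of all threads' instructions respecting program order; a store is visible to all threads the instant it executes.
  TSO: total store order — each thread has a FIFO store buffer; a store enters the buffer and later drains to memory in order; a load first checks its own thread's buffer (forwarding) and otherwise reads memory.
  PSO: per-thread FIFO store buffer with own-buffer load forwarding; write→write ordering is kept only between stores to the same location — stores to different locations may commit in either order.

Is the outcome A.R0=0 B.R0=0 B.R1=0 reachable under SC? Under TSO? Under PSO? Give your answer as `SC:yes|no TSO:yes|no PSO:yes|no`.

outcome vector order: (A.R0,B.R0,B.R1)
under SC → 000, 001, 011, 100, 101, 110, 111
under TSO → 000, 001, 010, 011, 100, 101, 110, 111
under PSO → 000, 001, 010, 011, 100, 101, 110, 111
target 000 ∈ {SC,TSO,PSO}

SC:yes TSO:yes PSO:yes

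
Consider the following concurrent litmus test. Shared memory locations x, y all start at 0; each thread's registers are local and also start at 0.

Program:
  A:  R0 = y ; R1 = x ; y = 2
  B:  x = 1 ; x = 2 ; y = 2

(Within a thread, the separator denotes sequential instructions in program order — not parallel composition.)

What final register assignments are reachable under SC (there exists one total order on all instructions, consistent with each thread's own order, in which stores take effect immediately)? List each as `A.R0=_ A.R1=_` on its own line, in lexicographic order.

outcome vector order: (A.R0,A.R1)
|SC outcomes| = 4

A.R0=0 A.R1=0
A.R0=0 A.R1=1
A.R0=0 A.R1=2
A.R0=2 A.R1=2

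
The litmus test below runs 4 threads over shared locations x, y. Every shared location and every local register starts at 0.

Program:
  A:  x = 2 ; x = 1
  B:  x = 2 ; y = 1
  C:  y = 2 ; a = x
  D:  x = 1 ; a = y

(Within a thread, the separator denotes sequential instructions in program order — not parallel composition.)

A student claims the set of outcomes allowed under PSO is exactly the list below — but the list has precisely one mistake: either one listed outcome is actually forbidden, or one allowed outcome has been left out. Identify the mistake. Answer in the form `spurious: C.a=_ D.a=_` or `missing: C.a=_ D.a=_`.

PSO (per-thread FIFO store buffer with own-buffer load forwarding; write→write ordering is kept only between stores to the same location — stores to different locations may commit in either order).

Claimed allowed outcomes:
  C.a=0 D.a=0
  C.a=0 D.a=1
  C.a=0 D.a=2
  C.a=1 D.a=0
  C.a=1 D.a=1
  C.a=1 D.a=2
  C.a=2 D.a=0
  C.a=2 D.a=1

outcome vector order: (C.a,D.a)
under PSO → (0,0); (0,1); (0,2); (1,0); (1,1); (1,2); (2,0); (2,1); (2,2)
PSO∖claimed = {(2,2)}

missing: C.a=2 D.a=2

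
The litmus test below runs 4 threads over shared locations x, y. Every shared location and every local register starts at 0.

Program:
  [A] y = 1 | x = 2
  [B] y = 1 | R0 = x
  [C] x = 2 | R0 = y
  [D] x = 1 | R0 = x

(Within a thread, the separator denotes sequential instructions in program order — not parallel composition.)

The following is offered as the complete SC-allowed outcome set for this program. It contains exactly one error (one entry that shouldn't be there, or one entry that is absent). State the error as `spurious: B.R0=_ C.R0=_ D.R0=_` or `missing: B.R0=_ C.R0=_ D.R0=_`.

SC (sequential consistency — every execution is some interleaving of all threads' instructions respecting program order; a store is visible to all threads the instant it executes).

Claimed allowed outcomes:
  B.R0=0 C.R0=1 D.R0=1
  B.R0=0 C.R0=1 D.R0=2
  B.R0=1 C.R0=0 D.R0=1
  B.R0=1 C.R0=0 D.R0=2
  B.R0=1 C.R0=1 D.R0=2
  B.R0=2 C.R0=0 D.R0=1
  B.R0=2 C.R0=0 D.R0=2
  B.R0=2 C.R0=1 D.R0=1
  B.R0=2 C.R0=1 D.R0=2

missing: B.R0=1 C.R0=1 D.R0=1

outcome vector order: (B.R0,C.R0,D.R0)
[SC] allowed = {0/1/1; 0/1/2; 1/0/1; 1/0/2; 1/1/1; 1/1/2; 2/0/1; 2/0/2; 2/1/1; 2/1/2}
SC∖claimed = {1/1/1}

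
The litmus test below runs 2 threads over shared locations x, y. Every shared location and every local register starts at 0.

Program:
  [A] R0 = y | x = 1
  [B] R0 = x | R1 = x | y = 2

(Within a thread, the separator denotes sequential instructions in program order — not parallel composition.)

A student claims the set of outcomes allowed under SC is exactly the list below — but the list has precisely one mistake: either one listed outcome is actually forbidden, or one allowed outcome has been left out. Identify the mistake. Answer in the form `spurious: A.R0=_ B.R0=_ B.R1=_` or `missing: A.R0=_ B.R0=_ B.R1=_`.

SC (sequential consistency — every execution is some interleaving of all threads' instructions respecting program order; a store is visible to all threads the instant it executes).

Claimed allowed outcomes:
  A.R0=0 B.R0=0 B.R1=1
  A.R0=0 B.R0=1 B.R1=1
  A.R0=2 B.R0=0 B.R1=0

outcome vector order: (A.R0,B.R0,B.R1)
under SC → 000 001 011 200
SC∖claimed = {000}

missing: A.R0=0 B.R0=0 B.R1=0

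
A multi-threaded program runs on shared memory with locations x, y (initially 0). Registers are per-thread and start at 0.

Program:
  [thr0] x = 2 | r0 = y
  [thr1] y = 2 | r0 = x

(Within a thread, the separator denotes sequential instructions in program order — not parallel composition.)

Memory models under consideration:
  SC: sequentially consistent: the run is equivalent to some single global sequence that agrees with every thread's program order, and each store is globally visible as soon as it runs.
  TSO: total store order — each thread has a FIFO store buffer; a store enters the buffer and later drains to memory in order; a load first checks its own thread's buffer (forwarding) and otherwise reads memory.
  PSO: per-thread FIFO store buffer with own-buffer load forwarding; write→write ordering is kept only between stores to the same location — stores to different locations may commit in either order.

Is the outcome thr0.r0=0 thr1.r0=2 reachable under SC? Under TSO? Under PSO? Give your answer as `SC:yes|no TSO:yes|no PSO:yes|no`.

SC:yes TSO:yes PSO:yes

outcome vector order: (thr0.r0,thr1.r0)
[SC] allowed = {(0,2); (2,0); (2,2)}
[TSO] allowed = {(0,0); (0,2); (2,0); (2,2)}
[PSO] allowed = {(0,0); (0,2); (2,0); (2,2)}
target (0,2) ∈ {SC,TSO,PSO}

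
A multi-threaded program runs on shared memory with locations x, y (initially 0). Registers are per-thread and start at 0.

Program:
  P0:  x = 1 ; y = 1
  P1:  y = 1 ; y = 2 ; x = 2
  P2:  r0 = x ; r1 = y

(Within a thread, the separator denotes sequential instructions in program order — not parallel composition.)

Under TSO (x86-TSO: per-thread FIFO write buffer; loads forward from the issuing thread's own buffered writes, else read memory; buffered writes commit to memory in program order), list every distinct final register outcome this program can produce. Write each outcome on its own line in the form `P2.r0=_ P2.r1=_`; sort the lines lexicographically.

outcome vector order: (P2.r0,P2.r1)
|TSO outcomes| = 8

P2.r0=0 P2.r1=0
P2.r0=0 P2.r1=1
P2.r0=0 P2.r1=2
P2.r0=1 P2.r1=0
P2.r0=1 P2.r1=1
P2.r0=1 P2.r1=2
P2.r0=2 P2.r1=1
P2.r0=2 P2.r1=2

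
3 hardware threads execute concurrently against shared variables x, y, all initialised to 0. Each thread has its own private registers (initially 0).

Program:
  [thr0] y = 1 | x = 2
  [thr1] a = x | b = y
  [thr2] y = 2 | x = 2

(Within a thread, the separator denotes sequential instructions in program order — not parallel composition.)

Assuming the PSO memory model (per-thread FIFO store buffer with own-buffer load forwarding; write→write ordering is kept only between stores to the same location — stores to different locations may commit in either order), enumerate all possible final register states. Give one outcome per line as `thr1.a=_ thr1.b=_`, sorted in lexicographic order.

outcome vector order: (thr1.a,thr1.b)
|PSO outcomes| = 6

thr1.a=0 thr1.b=0
thr1.a=0 thr1.b=1
thr1.a=0 thr1.b=2
thr1.a=2 thr1.b=0
thr1.a=2 thr1.b=1
thr1.a=2 thr1.b=2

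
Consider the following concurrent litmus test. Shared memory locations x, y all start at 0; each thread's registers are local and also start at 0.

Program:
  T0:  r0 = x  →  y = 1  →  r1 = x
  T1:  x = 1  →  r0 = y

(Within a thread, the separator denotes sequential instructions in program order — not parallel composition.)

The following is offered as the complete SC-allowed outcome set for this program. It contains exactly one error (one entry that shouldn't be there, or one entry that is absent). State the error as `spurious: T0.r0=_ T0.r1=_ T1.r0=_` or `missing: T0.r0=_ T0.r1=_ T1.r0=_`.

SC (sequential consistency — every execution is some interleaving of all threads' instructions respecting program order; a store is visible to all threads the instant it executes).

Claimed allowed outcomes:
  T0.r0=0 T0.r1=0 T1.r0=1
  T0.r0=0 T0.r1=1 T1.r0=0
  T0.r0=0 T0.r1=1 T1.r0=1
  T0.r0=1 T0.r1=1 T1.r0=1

missing: T0.r0=1 T0.r1=1 T1.r0=0

outcome vector order: (T0.r0,T0.r1,T1.r0)
SC (5): 0/0/1; 0/1/0; 0/1/1; 1/1/0; 1/1/1
SC∖claimed = {1/1/0}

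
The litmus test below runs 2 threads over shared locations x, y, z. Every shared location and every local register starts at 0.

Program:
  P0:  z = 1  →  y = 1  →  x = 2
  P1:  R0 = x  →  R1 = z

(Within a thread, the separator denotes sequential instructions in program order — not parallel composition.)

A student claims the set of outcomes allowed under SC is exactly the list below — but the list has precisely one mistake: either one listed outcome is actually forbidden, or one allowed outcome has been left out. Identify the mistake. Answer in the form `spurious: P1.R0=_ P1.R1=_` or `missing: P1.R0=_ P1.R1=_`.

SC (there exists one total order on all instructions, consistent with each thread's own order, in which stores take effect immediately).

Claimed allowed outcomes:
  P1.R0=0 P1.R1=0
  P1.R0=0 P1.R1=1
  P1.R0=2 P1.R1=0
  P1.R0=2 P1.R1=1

outcome vector order: (P1.R0,P1.R1)
[SC] allowed = {(0,0), (0,1), (2,1)}
claimed∖SC = {(2,0)}

spurious: P1.R0=2 P1.R1=0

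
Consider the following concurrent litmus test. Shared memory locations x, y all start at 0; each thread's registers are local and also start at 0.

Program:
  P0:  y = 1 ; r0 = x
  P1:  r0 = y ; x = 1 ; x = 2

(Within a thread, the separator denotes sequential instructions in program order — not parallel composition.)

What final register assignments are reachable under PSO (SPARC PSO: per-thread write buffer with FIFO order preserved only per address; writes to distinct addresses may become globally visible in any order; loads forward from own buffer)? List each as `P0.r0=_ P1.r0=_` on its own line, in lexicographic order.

P0.r0=0 P1.r0=0
P0.r0=0 P1.r0=1
P0.r0=1 P1.r0=0
P0.r0=1 P1.r0=1
P0.r0=2 P1.r0=0
P0.r0=2 P1.r0=1

outcome vector order: (P0.r0,P1.r0)
|PSO outcomes| = 6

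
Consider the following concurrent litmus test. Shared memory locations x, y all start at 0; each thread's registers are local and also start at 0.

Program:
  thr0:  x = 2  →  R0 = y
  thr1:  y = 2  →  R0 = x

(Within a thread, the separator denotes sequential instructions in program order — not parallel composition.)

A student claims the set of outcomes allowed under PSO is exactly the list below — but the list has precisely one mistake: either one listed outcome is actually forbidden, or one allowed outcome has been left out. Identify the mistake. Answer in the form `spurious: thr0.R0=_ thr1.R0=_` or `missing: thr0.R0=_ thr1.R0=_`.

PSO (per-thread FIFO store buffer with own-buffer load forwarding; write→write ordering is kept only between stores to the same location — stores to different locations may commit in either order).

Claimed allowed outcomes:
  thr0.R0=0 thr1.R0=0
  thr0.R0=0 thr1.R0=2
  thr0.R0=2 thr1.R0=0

missing: thr0.R0=2 thr1.R0=2

outcome vector order: (thr0.R0,thr1.R0)
PSO: 4 outcomes — {(0,0); (0,2); (2,0); (2,2)}
PSO∖claimed = {(2,2)}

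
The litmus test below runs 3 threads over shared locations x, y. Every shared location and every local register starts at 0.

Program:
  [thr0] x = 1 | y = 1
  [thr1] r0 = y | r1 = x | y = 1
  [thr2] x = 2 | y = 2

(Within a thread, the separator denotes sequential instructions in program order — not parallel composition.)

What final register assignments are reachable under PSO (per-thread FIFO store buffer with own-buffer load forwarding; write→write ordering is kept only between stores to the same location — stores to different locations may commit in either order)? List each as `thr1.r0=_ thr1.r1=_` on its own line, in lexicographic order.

thr1.r0=0 thr1.r1=0
thr1.r0=0 thr1.r1=1
thr1.r0=0 thr1.r1=2
thr1.r0=1 thr1.r1=0
thr1.r0=1 thr1.r1=1
thr1.r0=1 thr1.r1=2
thr1.r0=2 thr1.r1=0
thr1.r0=2 thr1.r1=1
thr1.r0=2 thr1.r1=2

outcome vector order: (thr1.r0,thr1.r1)
|PSO outcomes| = 9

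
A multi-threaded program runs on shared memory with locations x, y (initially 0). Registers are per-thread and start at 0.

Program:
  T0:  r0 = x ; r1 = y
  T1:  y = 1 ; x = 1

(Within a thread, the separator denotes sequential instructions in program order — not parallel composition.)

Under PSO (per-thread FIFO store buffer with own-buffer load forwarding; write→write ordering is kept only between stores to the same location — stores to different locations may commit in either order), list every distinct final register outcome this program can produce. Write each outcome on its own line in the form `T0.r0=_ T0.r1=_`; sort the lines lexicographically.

outcome vector order: (T0.r0,T0.r1)
|PSO outcomes| = 4

T0.r0=0 T0.r1=0
T0.r0=0 T0.r1=1
T0.r0=1 T0.r1=0
T0.r0=1 T0.r1=1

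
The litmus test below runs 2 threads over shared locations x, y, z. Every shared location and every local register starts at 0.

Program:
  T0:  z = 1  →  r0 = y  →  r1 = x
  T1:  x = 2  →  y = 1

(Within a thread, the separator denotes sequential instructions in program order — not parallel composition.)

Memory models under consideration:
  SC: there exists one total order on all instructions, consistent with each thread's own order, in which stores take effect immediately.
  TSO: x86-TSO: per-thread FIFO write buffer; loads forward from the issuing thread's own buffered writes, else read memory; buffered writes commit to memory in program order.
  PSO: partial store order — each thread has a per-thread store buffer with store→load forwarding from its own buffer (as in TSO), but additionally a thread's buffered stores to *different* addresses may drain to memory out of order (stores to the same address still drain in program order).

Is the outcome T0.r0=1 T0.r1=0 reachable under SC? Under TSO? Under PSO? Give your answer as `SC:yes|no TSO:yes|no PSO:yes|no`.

SC:no TSO:no PSO:yes

outcome vector order: (T0.r0,T0.r1)
[SC] allowed = {<0 0>, <0 2>, <1 2>}
[TSO] allowed = {<0 0>, <0 2>, <1 2>}
[PSO] allowed = {<0 0>, <0 2>, <1 0>, <1 2>}
target <1 0> ∈ {PSO}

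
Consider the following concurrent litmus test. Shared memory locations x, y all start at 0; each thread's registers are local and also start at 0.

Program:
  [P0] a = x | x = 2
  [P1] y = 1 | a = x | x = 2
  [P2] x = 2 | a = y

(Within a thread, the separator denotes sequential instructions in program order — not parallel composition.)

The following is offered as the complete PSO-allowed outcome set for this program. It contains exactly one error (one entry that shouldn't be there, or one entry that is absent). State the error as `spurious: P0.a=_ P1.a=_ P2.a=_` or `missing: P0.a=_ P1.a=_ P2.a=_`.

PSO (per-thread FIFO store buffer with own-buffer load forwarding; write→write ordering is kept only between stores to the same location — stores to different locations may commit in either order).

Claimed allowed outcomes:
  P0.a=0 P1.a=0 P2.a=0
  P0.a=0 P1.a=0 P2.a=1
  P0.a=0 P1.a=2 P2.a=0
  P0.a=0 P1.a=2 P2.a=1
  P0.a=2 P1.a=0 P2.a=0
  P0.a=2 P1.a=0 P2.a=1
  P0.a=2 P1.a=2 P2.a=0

missing: P0.a=2 P1.a=2 P2.a=1

outcome vector order: (P0.a,P1.a,P2.a)
under PSO → 0/0/0; 0/0/1; 0/2/0; 0/2/1; 2/0/0; 2/0/1; 2/2/0; 2/2/1
PSO∖claimed = {2/2/1}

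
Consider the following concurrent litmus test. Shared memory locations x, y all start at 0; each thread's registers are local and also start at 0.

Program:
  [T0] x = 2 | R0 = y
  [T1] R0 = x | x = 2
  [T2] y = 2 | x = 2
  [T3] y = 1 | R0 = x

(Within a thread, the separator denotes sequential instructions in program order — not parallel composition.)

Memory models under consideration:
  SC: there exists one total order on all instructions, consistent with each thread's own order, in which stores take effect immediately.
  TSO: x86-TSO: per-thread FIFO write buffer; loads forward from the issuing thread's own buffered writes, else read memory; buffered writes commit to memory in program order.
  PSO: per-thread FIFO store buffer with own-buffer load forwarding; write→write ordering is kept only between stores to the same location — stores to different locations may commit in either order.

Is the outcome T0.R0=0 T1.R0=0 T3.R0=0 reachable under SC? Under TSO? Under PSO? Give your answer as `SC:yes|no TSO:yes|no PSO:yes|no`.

outcome vector order: (T0.R0,T1.R0,T3.R0)
under SC → <0 0 2> <0 2 2> <1 0 0> <1 0 2> <1 2 0> <1 2 2> <2 0 0> <2 0 2> <2 2 0> <2 2 2>
under TSO → <0 0 0> <0 0 2> <0 2 0> <0 2 2> <1 0 0> <1 0 2> <1 2 0> <1 2 2> <2 0 0> <2 0 2> <2 2 0> <2 2 2>
under PSO → <0 0 0> <0 0 2> <0 2 0> <0 2 2> <1 0 0> <1 0 2> <1 2 0> <1 2 2> <2 0 0> <2 0 2> <2 2 0> <2 2 2>
target <0 0 0> ∈ {TSO,PSO}

SC:no TSO:yes PSO:yes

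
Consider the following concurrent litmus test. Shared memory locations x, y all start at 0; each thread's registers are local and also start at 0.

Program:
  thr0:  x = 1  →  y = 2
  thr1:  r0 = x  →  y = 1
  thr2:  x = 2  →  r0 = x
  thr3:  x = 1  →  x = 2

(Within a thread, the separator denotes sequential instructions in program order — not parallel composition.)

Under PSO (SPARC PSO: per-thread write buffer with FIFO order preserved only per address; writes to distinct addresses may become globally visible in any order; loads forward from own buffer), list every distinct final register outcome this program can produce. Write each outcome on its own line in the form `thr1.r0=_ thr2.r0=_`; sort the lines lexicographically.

outcome vector order: (thr1.r0,thr2.r0)
|PSO outcomes| = 6

thr1.r0=0 thr2.r0=1
thr1.r0=0 thr2.r0=2
thr1.r0=1 thr2.r0=1
thr1.r0=1 thr2.r0=2
thr1.r0=2 thr2.r0=1
thr1.r0=2 thr2.r0=2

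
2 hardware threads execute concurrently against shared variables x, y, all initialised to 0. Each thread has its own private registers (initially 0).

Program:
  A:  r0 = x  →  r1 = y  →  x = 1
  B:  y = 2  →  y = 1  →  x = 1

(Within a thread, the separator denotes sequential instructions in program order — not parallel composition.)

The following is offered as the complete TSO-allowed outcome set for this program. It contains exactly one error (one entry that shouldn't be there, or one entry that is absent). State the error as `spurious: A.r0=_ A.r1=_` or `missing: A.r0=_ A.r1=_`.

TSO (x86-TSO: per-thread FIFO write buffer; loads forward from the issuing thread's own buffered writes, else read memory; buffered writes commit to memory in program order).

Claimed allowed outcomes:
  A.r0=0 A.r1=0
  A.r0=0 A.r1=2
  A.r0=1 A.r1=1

missing: A.r0=0 A.r1=1

outcome vector order: (A.r0,A.r1)
[TSO] allowed = {00; 01; 02; 11}
TSO∖claimed = {01}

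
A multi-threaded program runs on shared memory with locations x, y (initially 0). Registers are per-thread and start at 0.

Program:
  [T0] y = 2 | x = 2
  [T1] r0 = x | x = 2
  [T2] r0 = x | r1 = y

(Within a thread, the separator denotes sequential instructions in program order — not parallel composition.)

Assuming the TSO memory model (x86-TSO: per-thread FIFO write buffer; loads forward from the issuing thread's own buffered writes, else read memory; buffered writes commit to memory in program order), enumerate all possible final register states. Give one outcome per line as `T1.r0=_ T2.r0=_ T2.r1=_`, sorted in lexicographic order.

outcome vector order: (T1.r0,T2.r0,T2.r1)
|TSO outcomes| = 7

T1.r0=0 T2.r0=0 T2.r1=0
T1.r0=0 T2.r0=0 T2.r1=2
T1.r0=0 T2.r0=2 T2.r1=0
T1.r0=0 T2.r0=2 T2.r1=2
T1.r0=2 T2.r0=0 T2.r1=0
T1.r0=2 T2.r0=0 T2.r1=2
T1.r0=2 T2.r0=2 T2.r1=2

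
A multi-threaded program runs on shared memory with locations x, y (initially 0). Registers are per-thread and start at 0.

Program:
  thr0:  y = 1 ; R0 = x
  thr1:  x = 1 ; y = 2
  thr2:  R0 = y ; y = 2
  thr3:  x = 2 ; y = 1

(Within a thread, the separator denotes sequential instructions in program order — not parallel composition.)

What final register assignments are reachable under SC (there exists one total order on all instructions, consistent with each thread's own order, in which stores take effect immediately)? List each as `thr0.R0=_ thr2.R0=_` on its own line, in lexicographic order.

thr0.R0=0 thr2.R0=0
thr0.R0=0 thr2.R0=1
thr0.R0=0 thr2.R0=2
thr0.R0=1 thr2.R0=0
thr0.R0=1 thr2.R0=1
thr0.R0=1 thr2.R0=2
thr0.R0=2 thr2.R0=0
thr0.R0=2 thr2.R0=1
thr0.R0=2 thr2.R0=2

outcome vector order: (thr0.R0,thr2.R0)
|SC outcomes| = 9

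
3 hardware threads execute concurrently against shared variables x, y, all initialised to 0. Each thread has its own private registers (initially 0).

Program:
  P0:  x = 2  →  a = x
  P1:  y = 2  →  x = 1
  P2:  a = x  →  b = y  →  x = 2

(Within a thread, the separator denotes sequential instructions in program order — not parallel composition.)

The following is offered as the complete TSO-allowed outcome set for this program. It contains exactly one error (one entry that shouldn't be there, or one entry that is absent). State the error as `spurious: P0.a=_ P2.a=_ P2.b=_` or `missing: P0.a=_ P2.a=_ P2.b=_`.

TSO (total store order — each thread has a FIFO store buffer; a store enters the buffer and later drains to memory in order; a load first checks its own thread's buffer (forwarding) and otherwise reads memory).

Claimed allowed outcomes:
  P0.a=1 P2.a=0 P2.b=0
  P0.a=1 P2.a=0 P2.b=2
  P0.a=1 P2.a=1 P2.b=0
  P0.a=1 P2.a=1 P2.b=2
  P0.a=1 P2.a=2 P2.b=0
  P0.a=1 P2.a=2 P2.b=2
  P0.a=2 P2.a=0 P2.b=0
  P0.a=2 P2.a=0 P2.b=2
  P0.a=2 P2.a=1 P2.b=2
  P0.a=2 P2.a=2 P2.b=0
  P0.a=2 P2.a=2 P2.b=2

outcome vector order: (P0.a,P2.a,P2.b)
[TSO] allowed = {1/0/0; 1/0/2; 1/1/2; 1/2/0; 1/2/2; 2/0/0; 2/0/2; 2/1/2; 2/2/0; 2/2/2}
claimed∖TSO = {1/1/0}

spurious: P0.a=1 P2.a=1 P2.b=0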